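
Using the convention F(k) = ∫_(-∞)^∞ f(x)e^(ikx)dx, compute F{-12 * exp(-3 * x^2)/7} -4 * sqrt(3) * sqrt(pi) * exp(-k^2/12)/7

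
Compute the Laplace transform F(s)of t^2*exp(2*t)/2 (s - 2)^(-3)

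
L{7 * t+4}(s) 7/s^2+4/s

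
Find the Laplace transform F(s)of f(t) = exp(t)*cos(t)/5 (s - 1)/(5*((s - 1)^2 + 1))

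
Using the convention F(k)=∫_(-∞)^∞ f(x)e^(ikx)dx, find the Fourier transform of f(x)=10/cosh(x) 10 * pi/cosh(pi * k/2)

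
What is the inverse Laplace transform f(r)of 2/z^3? r^2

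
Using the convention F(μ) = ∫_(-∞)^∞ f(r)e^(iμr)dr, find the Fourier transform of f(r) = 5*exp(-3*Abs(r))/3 10/(μ^2 + 9)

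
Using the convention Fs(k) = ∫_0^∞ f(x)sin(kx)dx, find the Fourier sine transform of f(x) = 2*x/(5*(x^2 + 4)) pi*exp(-2*k)/5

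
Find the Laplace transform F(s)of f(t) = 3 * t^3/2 9/s^4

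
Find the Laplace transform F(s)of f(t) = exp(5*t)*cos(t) (s - 5)/((s - 5)^2+1)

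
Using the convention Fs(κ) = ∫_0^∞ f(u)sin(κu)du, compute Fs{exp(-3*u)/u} atan(κ/3)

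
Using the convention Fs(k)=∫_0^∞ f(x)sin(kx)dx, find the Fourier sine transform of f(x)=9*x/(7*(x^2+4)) 9*pi*exp(-2*k)/14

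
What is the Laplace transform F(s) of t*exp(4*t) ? (s - 4) ^(-2) 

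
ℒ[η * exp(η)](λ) (λ - 1)^(-2)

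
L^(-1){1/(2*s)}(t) 1/2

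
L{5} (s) 5/s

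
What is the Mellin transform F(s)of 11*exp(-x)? 11*gamma(s)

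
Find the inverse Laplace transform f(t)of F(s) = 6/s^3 3 * t^2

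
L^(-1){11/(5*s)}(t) 11/5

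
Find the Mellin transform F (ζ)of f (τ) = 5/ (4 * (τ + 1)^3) 5 * pi * (ζ - 2) * (ζ - 1)/ (8 * sin (pi * ζ))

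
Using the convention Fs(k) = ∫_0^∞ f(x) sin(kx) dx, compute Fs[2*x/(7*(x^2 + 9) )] pi*exp(-3*k) /7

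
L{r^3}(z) 6/z^4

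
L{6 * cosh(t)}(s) 6 * s/(s^2 - 1)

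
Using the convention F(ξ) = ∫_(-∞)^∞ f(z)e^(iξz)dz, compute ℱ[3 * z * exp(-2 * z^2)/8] 3 * sqrt(2) * I * sqrt(pi) * ξ * exp(-ξ^2/8)/64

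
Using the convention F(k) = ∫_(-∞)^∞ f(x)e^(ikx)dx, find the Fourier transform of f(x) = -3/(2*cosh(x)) -3*pi/(2*cosh(pi*k/2))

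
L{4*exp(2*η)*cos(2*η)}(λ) 4*(λ - 2)/((λ - 2)^2 + 4)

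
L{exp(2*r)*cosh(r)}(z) (z - 2)/((z - 2)^2 - 1)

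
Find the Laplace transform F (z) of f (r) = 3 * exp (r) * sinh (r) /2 3/ (2 * z * (z - 2) ) 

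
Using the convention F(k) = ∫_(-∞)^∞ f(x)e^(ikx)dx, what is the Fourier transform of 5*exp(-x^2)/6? 5*sqrt(pi)*exp(-k^2/4)/6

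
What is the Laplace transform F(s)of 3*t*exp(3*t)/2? 3/(2*(s - 3)^2)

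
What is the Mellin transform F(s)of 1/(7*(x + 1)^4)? gamma(s)*gamma(4 - s)/42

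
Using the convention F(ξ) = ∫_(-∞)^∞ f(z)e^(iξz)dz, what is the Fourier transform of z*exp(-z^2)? I*sqrt(pi)*ξ*exp(-ξ^2/4)/2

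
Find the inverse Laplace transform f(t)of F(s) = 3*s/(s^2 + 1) 3*cos(t)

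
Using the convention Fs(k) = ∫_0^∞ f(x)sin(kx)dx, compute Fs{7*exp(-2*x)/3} 7*k/(3*(k^2 + 4))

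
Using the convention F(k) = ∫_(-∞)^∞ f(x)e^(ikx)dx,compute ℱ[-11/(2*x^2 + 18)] -11*pi*exp(-3*Abs(k))/6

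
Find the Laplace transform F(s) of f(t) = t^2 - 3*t 2/s^3 - 3/s^2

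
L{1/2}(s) 1/(2*s)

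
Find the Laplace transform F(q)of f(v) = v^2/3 2/(3*q^3)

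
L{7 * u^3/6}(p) 7/p^4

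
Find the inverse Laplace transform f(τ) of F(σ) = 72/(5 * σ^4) 12 * τ^3/5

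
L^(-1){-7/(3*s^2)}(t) -7*t/3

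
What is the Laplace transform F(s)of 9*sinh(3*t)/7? 27/(7*(s^2 - 9))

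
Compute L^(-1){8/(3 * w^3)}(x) 4 * x^2/3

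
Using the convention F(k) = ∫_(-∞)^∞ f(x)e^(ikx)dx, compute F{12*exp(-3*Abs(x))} 72/(k^2 + 9)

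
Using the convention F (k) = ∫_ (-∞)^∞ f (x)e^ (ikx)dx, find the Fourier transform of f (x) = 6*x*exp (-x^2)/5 3*I*sqrt (pi)*k*exp (-k^2/4)/5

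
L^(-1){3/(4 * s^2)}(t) 3 * t/4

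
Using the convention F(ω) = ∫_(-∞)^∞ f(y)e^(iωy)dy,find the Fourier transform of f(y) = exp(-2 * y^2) sqrt(2) * sqrt(pi) * exp(-ω^2/8)/2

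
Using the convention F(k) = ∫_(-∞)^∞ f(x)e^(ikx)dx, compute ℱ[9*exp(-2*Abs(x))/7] 36/(7*(k^2 + 4))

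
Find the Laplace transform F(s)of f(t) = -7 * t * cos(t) 7 * (1 - s^2)/(s^2 + 1)^2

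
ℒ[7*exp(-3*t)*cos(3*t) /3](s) 7*(s + 3) /(3*((s + 3) ^2 + 9) ) 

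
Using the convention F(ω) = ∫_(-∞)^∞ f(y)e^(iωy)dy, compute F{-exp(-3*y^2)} -sqrt(3)*sqrt(pi)*exp(-ω^2/12)/3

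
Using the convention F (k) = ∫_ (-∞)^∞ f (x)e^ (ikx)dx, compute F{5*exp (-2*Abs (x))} 20/ (k^2+4)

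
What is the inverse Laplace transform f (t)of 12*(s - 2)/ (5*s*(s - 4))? 12*exp (2*t)*cosh (2*t)/5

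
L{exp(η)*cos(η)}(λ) (λ - 1)/((λ - 1)^2 + 1)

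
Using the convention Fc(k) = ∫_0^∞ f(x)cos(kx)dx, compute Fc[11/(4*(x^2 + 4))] 11*pi*exp(-2*k)/16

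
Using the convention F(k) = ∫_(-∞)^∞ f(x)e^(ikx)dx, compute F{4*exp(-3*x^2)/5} 4*sqrt(3)*sqrt(pi)*exp(-k^2/12)/15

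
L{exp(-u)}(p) 1/(p + 1)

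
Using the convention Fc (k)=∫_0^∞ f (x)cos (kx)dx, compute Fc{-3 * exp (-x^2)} -3 * sqrt (pi) * exp (-k^2/4)/2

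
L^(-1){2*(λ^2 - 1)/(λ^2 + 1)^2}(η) 2*η*cos(η)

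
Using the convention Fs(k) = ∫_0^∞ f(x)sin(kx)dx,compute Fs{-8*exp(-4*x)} -8*k/(k^2 + 16)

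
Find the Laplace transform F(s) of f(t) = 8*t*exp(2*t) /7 8/(7*(s - 2) ^2) 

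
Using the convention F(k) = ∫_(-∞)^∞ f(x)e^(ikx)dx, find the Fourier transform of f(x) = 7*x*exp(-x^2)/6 7*I*sqrt(pi)*k*exp(-k^2/4)/12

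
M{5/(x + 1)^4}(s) 5*gamma(s)*gamma(4 - s)/6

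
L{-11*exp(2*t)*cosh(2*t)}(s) 11*(2 - s)/(s*(s - 4))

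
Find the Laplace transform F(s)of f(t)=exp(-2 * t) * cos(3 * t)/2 (s + 2)/(2 * ((s + 2)^2 + 9))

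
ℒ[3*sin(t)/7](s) 3/(7*(s^2 + 1))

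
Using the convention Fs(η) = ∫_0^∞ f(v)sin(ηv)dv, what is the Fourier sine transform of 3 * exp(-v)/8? 3 * η/(8 * (η^2 + 1))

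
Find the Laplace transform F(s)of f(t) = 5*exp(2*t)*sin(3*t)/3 5/((s - 2)^2 + 9)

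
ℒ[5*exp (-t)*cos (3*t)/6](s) 5*(s + 1)/ (6*( (s + 1)^2 + 9))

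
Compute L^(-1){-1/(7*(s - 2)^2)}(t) -t*exp(2*t)/7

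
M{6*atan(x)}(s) -3*pi*sec(pi*s/2)/s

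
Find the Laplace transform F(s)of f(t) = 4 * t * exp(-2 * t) 4/(s + 2)^2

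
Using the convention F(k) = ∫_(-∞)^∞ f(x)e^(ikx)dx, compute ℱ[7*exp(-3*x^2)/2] 7*sqrt(3)*sqrt(pi)*exp(-k^2/12)/6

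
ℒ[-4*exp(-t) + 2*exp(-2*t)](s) 2/(s + 2) - 4/(s + 1)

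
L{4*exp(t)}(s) 4/(s - 1)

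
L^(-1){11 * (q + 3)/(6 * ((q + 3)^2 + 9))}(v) 11 * exp(-3 * v) * cos(3 * v)/6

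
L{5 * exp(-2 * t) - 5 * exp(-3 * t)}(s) 5/(s + 2) - 5/(s + 3)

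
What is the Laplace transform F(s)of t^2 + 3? 2/s^3 + 3/s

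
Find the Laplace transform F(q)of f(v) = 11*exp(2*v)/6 11/(6*(q - 2))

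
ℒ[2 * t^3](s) 12/s^4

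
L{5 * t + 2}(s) 2/s + 5/s^2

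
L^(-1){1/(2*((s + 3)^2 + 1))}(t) exp(-3*t)*sin(t)/2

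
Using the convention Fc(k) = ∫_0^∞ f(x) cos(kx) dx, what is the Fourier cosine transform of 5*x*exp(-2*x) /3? 5*(4 - k^2) /(3*(k^2+4) ^2) 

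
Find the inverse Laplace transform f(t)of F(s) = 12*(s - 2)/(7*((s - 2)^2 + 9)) 12*exp(2*t)*cos(3*t)/7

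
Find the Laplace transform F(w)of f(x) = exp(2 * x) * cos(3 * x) (w - 2)/((w - 2)^2 + 9)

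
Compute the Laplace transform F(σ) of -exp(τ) -1/(σ - 1) 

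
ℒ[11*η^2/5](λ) 22/(5*λ^3) 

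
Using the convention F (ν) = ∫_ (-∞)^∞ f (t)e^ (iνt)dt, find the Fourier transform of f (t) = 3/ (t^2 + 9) pi * exp (-3 * Abs (ν))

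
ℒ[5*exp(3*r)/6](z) 5/(6*(z - 3))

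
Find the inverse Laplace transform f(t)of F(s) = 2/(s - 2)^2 2*t*exp(2*t)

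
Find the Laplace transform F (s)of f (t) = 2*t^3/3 4/s^4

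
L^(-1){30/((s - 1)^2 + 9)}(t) 10*exp(t)*sin(3*t)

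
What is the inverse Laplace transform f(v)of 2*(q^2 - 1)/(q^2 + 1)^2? 2*v*cos(v)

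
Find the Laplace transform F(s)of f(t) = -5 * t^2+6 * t 6/s^2 - 10/s^3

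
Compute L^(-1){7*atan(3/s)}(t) 7*sin(3*t)/t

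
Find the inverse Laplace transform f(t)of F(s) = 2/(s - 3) 2 * exp(3 * t)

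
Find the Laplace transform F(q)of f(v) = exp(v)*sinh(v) 1/(q*(q - 2))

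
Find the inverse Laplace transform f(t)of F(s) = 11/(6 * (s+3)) 11 * exp(-3 * t)/6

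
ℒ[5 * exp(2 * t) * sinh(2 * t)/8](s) 5/(4 * s * (s - 4))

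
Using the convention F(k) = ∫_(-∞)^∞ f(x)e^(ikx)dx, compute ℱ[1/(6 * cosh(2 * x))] pi/(12 * cosh(pi * k/4))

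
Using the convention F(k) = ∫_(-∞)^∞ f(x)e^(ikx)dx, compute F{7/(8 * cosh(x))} 7 * pi/(8 * cosh(pi * k/2))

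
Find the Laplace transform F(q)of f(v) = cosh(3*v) q/(q^2 - 9)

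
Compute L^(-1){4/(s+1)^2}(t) 4*t*exp(-t)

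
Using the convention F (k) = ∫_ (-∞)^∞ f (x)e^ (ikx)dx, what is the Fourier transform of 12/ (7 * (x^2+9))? 4 * pi * exp (-3 * Abs (k))/7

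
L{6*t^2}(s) 12/s^3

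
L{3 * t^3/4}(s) 9/(2 * s^4)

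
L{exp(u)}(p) 1/(p - 1)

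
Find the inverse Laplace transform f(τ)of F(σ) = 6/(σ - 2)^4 τ^3 * exp(2 * τ)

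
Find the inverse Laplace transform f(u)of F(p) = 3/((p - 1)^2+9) exp(u)*sin(3*u)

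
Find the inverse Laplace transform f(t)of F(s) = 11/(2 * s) 11/2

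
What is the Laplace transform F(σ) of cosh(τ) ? σ/(σ^2 - 1) 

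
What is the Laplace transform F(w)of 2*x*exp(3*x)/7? 2/(7*(w - 3)^2)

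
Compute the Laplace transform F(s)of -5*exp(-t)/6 -5/(6*s + 6)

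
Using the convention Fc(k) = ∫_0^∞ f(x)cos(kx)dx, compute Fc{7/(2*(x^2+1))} 7*pi*exp(-k)/4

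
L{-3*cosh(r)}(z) -3*z/(z^2 - 1)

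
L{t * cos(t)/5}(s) (s^2 - 1)/(5 * (s^2 + 1)^2)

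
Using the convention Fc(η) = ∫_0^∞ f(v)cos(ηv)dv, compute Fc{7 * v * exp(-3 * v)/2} 7 * (9 - η^2)/(2 * (η^2 + 9)^2)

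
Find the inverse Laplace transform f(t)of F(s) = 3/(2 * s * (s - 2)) 3 * exp(t) * sinh(t)/2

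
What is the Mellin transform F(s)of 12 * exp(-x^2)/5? 6 * gamma(s/2)/5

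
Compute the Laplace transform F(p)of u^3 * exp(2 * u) 6/(p - 2)^4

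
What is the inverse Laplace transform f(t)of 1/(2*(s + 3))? exp(-3*t)/2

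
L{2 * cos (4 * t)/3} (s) 2 * s/ (3 * (s^2 + 16))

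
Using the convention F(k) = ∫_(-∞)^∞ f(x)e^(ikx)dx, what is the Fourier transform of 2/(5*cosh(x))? 2*pi/(5*cosh(pi*k/2))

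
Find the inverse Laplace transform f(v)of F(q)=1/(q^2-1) sinh(v)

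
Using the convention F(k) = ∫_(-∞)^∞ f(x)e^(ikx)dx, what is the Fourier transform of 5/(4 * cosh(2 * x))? 5 * pi/(8 * cosh(pi * k/4))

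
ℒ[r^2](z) 2/z^3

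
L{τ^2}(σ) 2/σ^3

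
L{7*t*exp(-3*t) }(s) 7/(s + 3) ^2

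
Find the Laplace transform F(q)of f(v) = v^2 2/q^3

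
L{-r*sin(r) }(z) -2*z/(z^2+1) ^2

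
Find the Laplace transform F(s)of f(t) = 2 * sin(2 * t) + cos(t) s/(s^2 + 1) + 4/(s^2 + 4)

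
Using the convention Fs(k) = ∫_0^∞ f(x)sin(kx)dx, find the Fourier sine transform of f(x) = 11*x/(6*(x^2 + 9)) 11*pi*exp(-3*k)/12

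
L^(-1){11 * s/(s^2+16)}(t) 11 * cos(4 * t)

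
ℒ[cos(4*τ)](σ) σ/(σ^2+16)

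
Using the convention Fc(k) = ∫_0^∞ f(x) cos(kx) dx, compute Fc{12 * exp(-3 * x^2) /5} 2 * sqrt(3) * sqrt(pi) * exp(-k^2/12) /5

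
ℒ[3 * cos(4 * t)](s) 3 * s/(s^2 + 16)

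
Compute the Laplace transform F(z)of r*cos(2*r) (z^2 - 4)/(z^2 + 4)^2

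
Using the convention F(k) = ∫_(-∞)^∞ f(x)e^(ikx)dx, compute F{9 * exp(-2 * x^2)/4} 9 * sqrt(2) * sqrt(pi) * exp(-k^2/8)/8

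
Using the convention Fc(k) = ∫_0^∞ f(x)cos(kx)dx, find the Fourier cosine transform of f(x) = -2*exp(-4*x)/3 -8/(3*k^2+48)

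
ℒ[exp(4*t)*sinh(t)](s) 1/((s - 4)^2 - 1)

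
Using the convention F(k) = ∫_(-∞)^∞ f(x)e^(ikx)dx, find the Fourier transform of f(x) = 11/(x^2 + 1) 11 * pi * exp(-Abs(k))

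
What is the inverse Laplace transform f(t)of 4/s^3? 2*t^2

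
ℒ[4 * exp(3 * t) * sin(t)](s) 4/((s - 3)^2 + 1)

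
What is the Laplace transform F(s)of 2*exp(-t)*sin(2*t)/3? 4/(3*((s + 1)^2 + 4))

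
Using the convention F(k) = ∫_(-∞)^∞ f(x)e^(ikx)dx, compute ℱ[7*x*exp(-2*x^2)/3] 7*sqrt(2)*I*sqrt(pi)*k*exp(-k^2/8)/24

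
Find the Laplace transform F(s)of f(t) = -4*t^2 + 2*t 2/s^2-8/s^3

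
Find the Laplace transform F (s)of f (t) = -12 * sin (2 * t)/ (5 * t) -12 * atan (2/s)/5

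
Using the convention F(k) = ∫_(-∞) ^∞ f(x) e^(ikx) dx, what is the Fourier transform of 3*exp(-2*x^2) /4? 3*sqrt(2)*sqrt(pi)*exp(-k^2/8) /8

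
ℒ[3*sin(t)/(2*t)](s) 3*atan(1/s)/2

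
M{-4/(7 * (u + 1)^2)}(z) 4 * pi * (z - 1)/(7 * sin(pi * z))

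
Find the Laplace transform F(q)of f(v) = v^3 6/q^4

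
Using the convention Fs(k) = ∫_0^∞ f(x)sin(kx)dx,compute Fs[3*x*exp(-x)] 6*k/(k^2+1)^2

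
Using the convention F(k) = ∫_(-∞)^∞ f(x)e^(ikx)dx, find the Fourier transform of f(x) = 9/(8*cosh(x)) 9*pi/(8*cosh(pi*k/2))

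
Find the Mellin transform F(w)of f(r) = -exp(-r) -gamma(w)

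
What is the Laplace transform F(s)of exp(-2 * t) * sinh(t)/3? 1/(3 * ((s + 2)^2 - 1))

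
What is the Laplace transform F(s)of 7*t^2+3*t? 14/s^3+3/s^2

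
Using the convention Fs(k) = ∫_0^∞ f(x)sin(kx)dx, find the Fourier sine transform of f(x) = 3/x 3*pi/2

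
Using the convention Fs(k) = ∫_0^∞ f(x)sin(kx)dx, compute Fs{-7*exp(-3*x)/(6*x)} -7*atan(k/3)/6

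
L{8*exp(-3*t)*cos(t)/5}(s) 8*(s + 3)/(5*((s + 3)^2 + 1))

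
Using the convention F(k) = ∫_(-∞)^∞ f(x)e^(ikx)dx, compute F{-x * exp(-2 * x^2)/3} -sqrt(2) * I * sqrt(pi) * k * exp(-k^2/8)/24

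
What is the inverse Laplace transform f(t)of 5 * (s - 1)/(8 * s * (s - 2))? 5 * exp(t) * cosh(t)/8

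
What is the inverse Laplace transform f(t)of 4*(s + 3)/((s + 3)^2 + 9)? 4*exp(-3*t)*cos(3*t)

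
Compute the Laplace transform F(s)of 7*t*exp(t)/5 7/(5*(s - 1)^2)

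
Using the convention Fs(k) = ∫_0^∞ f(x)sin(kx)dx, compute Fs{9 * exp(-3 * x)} 9 * k/(k^2+9)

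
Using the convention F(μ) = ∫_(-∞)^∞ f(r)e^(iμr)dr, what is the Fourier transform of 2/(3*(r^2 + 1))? 2*pi*exp(-Abs(μ))/3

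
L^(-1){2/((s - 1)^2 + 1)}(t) 2 * exp(t) * sin(t)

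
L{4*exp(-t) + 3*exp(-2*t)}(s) 4/(s + 1) + 3/(s + 2)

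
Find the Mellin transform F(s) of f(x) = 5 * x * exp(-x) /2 5 * gamma(s + 1) /2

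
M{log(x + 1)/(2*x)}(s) -pi*csc(pi*s)/(2*s - 2)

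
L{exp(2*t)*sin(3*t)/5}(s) 3/(5*((s - 2)^2+9))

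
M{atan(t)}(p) -pi*sec(pi*p/2)/(2*p)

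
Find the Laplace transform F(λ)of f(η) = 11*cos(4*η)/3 11*λ/(3*(λ^2 + 16))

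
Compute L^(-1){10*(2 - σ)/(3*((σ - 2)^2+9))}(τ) -10*exp(2*τ)*cos(3*τ)/3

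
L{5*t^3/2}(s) 15/s^4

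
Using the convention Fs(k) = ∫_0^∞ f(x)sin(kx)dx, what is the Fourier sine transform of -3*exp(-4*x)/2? -3*k/(2*k^2 + 32)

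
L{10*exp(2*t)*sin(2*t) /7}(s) 20/(7*((s - 2) ^2 + 4) ) 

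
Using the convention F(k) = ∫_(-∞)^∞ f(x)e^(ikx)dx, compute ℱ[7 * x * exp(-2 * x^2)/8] 7 * sqrt(2) * I * sqrt(pi) * k * exp(-k^2/8)/64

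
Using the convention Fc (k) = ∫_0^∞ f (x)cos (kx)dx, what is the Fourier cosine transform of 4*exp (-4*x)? 16/ (k^2 + 16)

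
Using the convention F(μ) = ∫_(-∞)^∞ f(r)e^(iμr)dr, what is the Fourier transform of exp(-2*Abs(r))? 4/(μ^2 + 4)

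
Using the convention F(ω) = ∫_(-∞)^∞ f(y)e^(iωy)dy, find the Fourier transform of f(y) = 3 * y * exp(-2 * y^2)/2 3 * sqrt(2) * I * sqrt(pi) * ω * exp(-ω^2/8)/16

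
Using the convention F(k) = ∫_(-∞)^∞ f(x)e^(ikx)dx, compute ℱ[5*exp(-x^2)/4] 5*sqrt(pi)*exp(-k^2/4)/4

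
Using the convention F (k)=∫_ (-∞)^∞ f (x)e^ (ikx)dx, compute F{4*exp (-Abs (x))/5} 8/ (5*(k^2 + 1))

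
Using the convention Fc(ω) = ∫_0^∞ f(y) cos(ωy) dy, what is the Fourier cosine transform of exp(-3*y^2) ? sqrt(3)*sqrt(pi)*exp(-ω^2/12) /6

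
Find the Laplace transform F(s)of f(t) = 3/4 3/(4*s)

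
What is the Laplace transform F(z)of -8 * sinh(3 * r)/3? -8/(z^2 - 9)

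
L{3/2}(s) 3/(2*s)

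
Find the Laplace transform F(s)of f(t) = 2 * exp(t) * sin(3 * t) 6/((s - 1)^2 + 9)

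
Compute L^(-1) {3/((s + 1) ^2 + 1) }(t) 3*exp(-t)*sin(t) 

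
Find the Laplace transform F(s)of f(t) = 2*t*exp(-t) 2/(s + 1)^2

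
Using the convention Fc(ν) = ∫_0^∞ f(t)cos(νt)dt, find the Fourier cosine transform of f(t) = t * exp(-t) (1 - ν^2)/(ν^2 + 1)^2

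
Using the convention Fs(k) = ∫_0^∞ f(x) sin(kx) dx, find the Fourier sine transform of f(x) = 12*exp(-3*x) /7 12*k/(7*(k^2 + 9) ) 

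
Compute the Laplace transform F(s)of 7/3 7/(3*s)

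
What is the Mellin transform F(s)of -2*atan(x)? pi*sec(pi*s/2)/s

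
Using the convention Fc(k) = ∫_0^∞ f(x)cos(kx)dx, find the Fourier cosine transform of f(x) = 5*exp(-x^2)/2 5*sqrt(pi)*exp(-k^2/4)/4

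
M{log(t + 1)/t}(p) -pi*csc(pi*p)/(p - 1)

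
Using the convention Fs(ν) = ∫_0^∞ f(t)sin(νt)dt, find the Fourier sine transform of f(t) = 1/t pi/2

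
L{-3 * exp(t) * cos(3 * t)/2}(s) 3 * (1 - s)/(2 * ((s - 1)^2 + 9))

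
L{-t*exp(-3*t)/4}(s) -1/(4*(s + 3)^2)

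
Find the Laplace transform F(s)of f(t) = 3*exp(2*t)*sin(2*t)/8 3/(4*((s - 2)^2 + 4))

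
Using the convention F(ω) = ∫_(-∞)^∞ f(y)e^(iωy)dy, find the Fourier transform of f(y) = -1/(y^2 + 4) -pi * exp(-2 * Abs(ω))/2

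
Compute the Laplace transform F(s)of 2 2/s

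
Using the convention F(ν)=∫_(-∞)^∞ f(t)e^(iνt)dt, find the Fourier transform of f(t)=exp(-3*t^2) sqrt(3)*sqrt(pi)*exp(-ν^2/12)/3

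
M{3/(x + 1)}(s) 3 * pi * csc(pi * s)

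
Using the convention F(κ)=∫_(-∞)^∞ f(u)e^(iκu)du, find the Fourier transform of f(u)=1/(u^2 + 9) pi*exp(-3*Abs(κ))/3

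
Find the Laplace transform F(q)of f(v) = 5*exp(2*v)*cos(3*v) 5*(q - 2)/((q - 2)^2 + 9)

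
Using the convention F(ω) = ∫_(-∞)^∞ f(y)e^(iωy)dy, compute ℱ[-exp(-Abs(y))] -2/(ω^2+1)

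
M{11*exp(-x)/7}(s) 11*gamma(s)/7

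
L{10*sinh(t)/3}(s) 10/(3*(s^2 - 1))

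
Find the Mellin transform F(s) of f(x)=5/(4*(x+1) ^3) 5*pi*(s - 2)*(s - 1) /(8*sin(pi*s) ) 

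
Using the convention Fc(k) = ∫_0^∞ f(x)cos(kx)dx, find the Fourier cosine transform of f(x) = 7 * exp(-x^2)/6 7 * sqrt(pi) * exp(-k^2/4)/12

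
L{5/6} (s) 5/ (6*s)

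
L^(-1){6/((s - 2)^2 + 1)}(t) 6*exp(2*t)*sin(t)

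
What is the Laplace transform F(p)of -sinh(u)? -1/(p^2 - 1)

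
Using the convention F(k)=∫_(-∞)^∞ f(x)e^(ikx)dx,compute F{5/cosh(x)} 5*pi/cosh(pi*k/2)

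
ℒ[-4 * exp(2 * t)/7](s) -4/(7 * s - 14)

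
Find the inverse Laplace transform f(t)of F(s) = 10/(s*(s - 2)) 10*exp(t)*sinh(t)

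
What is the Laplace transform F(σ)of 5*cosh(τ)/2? 5*σ/(2*(σ^2 - 1))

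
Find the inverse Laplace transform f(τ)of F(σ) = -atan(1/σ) -sin(τ)/τ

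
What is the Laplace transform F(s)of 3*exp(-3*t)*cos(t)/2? 3*(s+3)/(2*((s+3)^2+1))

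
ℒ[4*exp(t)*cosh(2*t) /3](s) 4*(s - 1) /(3*((s - 1) ^2 - 4) ) 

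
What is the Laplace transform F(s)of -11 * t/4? -11/(4 * s^2)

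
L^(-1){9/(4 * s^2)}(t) 9 * t/4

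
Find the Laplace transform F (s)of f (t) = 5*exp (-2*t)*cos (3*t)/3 5*(s + 2)/ (3*( (s + 2)^2 + 9))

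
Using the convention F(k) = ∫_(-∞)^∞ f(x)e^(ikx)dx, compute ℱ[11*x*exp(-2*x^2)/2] 11*sqrt(2)*I*sqrt(pi)*k*exp(-k^2/8)/16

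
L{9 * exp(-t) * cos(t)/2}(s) 9 * (s + 1)/(2 * ((s + 1)^2 + 1))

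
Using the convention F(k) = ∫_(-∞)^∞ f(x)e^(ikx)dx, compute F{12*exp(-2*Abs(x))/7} 48/(7*(k^2+4))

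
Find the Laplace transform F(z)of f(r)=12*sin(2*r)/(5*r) 12*atan(2/z)/5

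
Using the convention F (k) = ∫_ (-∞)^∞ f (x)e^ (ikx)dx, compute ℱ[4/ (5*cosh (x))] 4*pi/ (5*cosh (pi*k/2))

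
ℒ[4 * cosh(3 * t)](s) 4 * s/(s^2 - 9)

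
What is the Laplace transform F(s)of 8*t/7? 8/(7*s^2)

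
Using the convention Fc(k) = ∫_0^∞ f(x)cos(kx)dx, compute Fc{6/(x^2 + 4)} 3*pi*exp(-2*k)/2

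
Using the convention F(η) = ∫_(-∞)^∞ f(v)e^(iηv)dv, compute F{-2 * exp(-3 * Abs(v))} -12/(η^2 + 9)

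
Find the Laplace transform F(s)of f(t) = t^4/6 4/s^5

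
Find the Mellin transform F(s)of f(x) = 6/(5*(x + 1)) 6*pi*csc(pi*s)/5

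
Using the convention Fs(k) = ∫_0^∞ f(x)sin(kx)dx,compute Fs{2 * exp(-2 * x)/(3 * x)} 2 * atan(k/2)/3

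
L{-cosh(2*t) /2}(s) -s/(2*s^2 - 8) 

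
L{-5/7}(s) -5/(7 * s)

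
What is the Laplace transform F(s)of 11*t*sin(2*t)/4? 11*s/(s^2 + 4)^2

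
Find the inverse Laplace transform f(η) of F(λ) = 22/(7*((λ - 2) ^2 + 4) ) 11*exp(2*η)*sin(2*η) /7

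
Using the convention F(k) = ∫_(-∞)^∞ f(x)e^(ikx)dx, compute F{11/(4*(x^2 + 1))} 11*pi*exp(-Abs(k))/4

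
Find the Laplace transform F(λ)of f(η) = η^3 6/λ^4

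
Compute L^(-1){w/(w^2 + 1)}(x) cos(x)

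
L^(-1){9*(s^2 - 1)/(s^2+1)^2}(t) 9*t*cos(t)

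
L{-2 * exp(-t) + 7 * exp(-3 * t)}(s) 7/(s + 3) - 2/(s + 1)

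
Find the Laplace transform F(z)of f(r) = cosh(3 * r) z/(z^2 - 9)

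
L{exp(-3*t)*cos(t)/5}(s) (s + 3)/(5*((s + 3)^2 + 1))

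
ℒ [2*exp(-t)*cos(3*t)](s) 2*(s + 1)/((s + 1)^2 + 9)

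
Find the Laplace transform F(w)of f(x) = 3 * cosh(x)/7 3 * w/(7 * (w^2 - 1))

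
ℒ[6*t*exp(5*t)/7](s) 6/(7*(s - 5)^2)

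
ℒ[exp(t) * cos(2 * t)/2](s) (s - 1)/(2 * ((s - 1)^2+4))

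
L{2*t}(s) 2/s^2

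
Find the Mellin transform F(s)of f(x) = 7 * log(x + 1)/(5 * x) -7 * pi * csc(pi * s)/(5 * s - 5)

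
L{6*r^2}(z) 12/z^3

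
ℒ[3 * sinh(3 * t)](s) 9/(s^2 - 9)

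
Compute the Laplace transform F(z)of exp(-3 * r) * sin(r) 1/((z + 3)^2 + 1)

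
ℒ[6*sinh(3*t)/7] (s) 18/(7*(s^2-9))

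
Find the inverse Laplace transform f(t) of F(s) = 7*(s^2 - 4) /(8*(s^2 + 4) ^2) 7*t*cos(2*t) /8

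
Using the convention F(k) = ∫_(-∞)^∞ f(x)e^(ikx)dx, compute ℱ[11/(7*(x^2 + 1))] 11*pi*exp(-Abs(k))/7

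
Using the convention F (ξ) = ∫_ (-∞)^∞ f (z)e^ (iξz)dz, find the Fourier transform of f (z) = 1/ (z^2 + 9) pi*exp (-3*Abs (ξ))/3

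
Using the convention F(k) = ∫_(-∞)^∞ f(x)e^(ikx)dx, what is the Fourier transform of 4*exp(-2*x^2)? 2*sqrt(2)*sqrt(pi)*exp(-k^2/8)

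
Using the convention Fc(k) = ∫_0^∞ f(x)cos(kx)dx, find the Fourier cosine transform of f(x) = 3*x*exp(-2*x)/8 3*(4 - k^2)/(8*(k^2 + 4)^2)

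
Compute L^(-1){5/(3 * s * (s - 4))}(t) 5 * exp(2 * t) * sinh(2 * t)/6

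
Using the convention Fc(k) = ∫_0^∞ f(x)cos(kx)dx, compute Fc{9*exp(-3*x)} 27/(k^2 + 9)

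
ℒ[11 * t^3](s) 66/s^4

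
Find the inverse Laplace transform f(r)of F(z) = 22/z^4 11*r^3/3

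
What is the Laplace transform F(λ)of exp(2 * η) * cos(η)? (λ - 2)/((λ - 2)^2 + 1)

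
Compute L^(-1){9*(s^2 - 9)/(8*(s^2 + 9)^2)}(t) 9*t*cos(3*t)/8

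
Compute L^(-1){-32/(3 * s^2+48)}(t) -8 * sin(4 * t)/3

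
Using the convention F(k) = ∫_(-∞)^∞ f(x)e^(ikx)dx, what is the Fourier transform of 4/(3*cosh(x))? 4*pi/(3*cosh(pi*k/2))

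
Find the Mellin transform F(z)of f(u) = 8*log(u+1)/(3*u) -8*pi*csc(pi*z)/(3*z - 3)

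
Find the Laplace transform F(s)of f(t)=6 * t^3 36/s^4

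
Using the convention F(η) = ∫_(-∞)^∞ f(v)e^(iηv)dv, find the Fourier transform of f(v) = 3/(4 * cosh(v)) 3 * pi/(4 * cosh(pi * η/2))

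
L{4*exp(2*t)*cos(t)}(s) 4*(s - 2)/((s - 2)^2 + 1)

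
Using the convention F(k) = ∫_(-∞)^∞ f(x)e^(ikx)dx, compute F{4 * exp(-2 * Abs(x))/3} 16/(3 * (k^2 + 4))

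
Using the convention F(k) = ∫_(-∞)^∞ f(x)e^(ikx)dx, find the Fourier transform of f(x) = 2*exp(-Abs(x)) 4/(k^2 + 1)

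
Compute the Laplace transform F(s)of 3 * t 3/s^2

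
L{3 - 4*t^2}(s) 3/s - 8/s^3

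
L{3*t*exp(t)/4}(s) 3/(4*(s - 1)^2)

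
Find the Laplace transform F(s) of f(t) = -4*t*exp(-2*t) -4/(s+2) ^2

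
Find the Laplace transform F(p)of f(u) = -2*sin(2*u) -4/(p^2 + 4)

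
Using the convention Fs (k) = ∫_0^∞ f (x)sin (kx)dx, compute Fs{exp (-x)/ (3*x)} atan (k)/3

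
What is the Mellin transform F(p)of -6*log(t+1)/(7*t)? 6*pi*csc(pi*p)/(7*(p - 1))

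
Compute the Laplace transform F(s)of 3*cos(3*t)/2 3*s/(2*(s^2 + 9))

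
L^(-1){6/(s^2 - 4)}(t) 3*sinh(2*t)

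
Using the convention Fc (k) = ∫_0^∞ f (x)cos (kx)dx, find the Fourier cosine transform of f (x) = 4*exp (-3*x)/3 4/ (k^2 + 9)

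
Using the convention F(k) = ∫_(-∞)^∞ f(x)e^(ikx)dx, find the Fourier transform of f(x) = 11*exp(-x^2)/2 11*sqrt(pi)*exp(-k^2/4)/2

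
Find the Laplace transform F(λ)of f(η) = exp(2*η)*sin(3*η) 3/((λ - 2)^2 + 9)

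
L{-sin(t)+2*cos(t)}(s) 2*s/(s^2+1) - 1/(s^2+1)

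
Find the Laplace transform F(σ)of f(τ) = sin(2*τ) 2/(σ^2 + 4)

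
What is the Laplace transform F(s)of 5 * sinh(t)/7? 5/(7 * (s^2 - 1))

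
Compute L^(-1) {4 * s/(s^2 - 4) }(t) 4 * cosh(2 * t) 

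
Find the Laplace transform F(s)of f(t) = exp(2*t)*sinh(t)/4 1/(4*((s - 2)^2 - 1))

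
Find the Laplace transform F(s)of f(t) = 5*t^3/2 15/s^4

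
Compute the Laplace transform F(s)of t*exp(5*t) (s - 5)^(-2)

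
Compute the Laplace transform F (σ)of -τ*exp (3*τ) -1/ (σ - 3)^2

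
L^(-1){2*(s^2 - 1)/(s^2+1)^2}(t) 2*t*cos(t)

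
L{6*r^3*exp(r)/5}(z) 36/(5*(z - 1)^4)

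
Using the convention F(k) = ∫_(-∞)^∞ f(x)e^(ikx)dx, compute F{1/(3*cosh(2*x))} pi/(6*cosh(pi*k/4))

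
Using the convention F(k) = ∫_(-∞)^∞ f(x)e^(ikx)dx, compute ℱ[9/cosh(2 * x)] 9 * pi/(2 * cosh(pi * k/4))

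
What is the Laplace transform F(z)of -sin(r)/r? -atan(1/z)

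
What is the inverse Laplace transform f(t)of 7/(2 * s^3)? 7 * t^2/4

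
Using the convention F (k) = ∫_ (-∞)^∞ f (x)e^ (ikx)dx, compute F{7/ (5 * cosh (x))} 7 * pi/ (5 * cosh (pi * k/2))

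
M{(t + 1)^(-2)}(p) (-pi*p + pi)/sin(pi*p)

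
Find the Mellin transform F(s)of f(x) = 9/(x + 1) 9*pi*csc(pi*s)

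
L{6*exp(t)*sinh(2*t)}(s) 12/((s - 1)^2 - 4)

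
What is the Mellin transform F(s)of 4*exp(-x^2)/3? 2*gamma(s/2)/3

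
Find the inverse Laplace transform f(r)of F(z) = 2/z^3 r^2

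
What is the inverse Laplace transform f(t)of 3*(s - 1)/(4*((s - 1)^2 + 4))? 3*exp(t)*cos(2*t)/4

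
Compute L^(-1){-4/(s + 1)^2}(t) -4*t*exp(-t)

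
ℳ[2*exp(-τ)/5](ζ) 2*gamma(ζ)/5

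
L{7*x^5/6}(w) 140/w^6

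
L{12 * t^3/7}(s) 72/(7 * s^4)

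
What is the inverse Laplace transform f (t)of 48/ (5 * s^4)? 8 * t^3/5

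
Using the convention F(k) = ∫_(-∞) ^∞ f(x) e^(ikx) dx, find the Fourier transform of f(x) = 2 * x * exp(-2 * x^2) sqrt(2) * I * sqrt(pi) * k * exp(-k^2/8) /4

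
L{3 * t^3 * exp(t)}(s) 18/(s - 1)^4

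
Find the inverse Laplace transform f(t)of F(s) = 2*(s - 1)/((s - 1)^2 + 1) 2*exp(t)*cos(t)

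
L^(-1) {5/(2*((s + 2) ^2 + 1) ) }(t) 5*exp(-2*t)*sin(t) /2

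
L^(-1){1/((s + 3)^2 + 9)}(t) exp(-3*t)*sin(3*t)/3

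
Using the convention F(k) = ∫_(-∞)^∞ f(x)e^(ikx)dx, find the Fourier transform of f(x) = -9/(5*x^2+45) -3*pi*exp(-3*Abs(k))/5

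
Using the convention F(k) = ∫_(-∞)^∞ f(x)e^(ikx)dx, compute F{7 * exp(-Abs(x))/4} 7/(2 * (k^2+1))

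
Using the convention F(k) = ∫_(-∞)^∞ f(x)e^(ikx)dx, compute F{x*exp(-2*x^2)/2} sqrt(2)*I*sqrt(pi)*k*exp(-k^2/8)/16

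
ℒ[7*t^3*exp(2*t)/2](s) 21/(s - 2)^4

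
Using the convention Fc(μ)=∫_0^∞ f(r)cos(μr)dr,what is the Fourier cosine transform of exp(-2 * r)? 2/(μ^2 + 4)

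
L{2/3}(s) 2/(3*s)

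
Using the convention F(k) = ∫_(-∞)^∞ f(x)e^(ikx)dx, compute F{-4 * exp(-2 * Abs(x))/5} -16/(5 * k^2 + 20)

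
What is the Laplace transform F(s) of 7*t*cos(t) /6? 7*(s^2 - 1) /(6*(s^2 + 1) ^2) 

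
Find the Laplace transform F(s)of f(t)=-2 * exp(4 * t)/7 -2/(7 * s - 28)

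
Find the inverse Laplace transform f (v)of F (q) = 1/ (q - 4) exp (4 * v)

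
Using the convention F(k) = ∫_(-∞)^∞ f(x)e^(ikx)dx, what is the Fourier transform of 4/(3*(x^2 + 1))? 4*pi*exp(-Abs(k))/3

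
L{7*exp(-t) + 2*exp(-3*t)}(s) 7/(s + 1) + 2/(s + 3)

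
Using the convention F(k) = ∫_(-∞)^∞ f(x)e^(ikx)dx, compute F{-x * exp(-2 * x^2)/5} -sqrt(2) * I * sqrt(pi) * k * exp(-k^2/8)/40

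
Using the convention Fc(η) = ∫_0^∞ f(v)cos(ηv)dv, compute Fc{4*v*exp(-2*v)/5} 4*(4 - η^2)/(5*(η^2+4)^2)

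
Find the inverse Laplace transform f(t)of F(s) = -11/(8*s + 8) -11*exp(-t)/8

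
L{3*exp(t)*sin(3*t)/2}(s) 9/(2*((s - 1)^2 + 9))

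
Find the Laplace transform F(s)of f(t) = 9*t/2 9/(2*s^2)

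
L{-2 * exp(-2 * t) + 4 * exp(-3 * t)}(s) 4/(s + 3) - 2/(s + 2)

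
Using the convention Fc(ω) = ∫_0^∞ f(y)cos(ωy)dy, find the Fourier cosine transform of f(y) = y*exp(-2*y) (4 - ω^2)/(ω^2 + 4)^2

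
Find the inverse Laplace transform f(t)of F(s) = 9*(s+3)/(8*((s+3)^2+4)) 9*exp(-3*t)*cos(2*t)/8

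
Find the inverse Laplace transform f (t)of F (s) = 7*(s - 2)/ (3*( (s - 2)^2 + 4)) 7*exp (2*t)*cos (2*t)/3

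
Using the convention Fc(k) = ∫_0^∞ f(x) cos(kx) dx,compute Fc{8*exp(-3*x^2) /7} 4*sqrt(3)*sqrt(pi)*exp(-k^2/12) /21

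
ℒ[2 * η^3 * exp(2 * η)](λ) 12/(λ - 2)^4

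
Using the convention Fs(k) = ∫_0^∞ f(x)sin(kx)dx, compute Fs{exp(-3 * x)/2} k/(2 * (k^2 + 9))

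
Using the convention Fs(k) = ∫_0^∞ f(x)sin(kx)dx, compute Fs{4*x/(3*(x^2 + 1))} 2*pi*exp(-k)/3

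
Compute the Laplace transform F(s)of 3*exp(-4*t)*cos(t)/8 3*(s+4)/(8*((s+4)^2+1))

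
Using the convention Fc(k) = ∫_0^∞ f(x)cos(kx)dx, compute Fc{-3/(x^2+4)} -3*pi*exp(-2*k)/4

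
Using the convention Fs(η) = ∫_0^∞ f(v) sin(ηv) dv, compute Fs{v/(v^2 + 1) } pi*exp(-η) /2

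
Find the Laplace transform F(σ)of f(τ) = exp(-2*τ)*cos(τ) (σ + 2)/((σ + 2)^2 + 1)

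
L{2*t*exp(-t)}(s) 2/(s + 1)^2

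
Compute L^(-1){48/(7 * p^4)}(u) 8 * u^3/7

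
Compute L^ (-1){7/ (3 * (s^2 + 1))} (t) 7 * sin (t)/3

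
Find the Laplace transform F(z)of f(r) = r z^(-2)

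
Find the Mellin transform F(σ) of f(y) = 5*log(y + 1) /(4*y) -5*pi*csc(pi*σ) /(4*σ - 4) 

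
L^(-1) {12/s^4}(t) 2 * t^3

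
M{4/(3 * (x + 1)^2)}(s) -4 * pi * (s - 1)/(3 * sin(pi * s))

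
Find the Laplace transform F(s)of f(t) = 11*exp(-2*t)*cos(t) 11*(s + 2)/((s + 2)^2 + 1)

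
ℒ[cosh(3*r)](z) z/(z^2 - 9)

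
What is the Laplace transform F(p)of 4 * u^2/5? 8/(5 * p^3)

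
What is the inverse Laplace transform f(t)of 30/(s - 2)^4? 5*t^3*exp(2*t)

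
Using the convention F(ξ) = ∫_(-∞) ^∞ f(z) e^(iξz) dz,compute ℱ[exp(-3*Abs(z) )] 6/(ξ^2 + 9) 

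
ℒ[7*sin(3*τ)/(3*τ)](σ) 7*atan(3/σ)/3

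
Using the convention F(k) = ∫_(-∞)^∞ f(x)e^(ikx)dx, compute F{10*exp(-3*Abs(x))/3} 20/(k^2 + 9)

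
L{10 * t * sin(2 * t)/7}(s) 40 * s/(7 * (s^2 + 4)^2)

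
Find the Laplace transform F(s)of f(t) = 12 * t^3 72/s^4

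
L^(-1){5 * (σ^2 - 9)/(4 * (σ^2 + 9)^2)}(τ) 5 * τ * cos(3 * τ)/4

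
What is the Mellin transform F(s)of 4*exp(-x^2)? 2*gamma(s/2)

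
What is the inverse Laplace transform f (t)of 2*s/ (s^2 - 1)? 2*cosh (t)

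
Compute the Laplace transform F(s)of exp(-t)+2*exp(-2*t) 1/(s+1)+2/(s+2)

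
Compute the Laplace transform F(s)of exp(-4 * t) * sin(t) 1/((s + 4)^2 + 1)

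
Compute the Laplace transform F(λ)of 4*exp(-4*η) 4/(λ + 4)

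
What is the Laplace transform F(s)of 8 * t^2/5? 16/(5 * s^3)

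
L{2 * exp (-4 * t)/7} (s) 2/ (7 * (s + 4))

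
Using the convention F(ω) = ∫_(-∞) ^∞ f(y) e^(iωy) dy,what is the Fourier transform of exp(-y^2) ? sqrt(pi) * exp(-ω^2/4) 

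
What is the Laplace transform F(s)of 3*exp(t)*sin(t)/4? 3/(4*((s - 1)^2 + 1))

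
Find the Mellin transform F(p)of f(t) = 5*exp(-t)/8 5*gamma(p)/8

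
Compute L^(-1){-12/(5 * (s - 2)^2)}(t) -12 * t * exp(2 * t)/5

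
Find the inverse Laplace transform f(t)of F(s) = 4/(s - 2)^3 2*t^2*exp(2*t)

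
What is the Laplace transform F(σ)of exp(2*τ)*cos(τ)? (σ - 2)/((σ - 2)^2 + 1)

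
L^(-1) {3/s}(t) 3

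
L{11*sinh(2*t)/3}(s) 22/(3*(s^2 - 4))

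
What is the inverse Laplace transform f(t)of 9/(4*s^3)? 9*t^2/8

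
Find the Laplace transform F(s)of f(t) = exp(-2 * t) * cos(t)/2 (s+2)/(2 * ((s+2)^2+1))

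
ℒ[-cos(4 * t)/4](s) -s/(4 * s^2 + 64)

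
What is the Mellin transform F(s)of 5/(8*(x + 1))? 5*pi*csc(pi*s)/8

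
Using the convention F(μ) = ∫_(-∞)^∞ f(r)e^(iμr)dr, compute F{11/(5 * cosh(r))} 11 * pi/(5 * cosh(pi * μ/2))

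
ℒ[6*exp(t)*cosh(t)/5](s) 6*(s - 1)/(5*s*(s - 2))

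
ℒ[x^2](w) 2/w^3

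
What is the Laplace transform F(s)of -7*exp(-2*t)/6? -7/(6*s+12)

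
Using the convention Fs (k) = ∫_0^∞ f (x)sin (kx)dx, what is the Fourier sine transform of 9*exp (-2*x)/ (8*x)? 9*atan (k/2)/8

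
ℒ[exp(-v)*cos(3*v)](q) (q+1)/((q+1)^2+9)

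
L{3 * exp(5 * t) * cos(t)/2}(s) 3 * (s - 5)/(2 * ((s - 5)^2 + 1))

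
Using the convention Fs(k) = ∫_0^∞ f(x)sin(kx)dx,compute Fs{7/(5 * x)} 7 * pi/10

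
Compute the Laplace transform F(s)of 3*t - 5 3/s^2 - 5/s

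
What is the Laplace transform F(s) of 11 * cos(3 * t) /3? 11 * s/(3 * (s^2+9) ) 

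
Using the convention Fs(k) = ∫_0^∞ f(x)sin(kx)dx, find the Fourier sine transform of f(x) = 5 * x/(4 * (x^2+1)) 5 * pi * exp(-k)/8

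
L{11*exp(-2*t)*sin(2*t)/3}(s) 22/(3*((s+2)^2+4))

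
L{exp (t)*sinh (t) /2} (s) 1/ (2*s*(s - 2) ) 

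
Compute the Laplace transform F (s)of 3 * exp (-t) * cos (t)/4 3 * (s + 1)/ (4 * ( (s + 1)^2 + 1))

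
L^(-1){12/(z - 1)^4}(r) 2*r^3*exp(r)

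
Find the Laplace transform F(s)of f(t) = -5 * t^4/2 -60/s^5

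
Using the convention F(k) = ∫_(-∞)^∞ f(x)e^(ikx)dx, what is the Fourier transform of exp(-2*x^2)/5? sqrt(2)*sqrt(pi)*exp(-k^2/8)/10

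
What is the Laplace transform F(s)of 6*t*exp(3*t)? 6/(s - 3)^2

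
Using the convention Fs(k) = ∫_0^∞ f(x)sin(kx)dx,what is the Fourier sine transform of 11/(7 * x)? 11 * pi/14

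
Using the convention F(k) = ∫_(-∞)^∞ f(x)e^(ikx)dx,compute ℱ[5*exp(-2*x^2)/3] 5*sqrt(2)*sqrt(pi)*exp(-k^2/8)/6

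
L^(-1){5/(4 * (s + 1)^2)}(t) 5 * t * exp(-t)/4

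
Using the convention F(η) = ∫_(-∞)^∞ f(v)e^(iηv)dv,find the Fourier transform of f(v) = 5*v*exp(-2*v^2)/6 5*sqrt(2)*I*sqrt(pi)*η*exp(-η^2/8)/48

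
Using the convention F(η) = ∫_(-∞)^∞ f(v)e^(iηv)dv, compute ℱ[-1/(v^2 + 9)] -pi*exp(-3*Abs(η))/3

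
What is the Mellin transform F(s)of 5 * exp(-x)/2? 5 * gamma(s)/2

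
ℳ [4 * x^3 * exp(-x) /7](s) 4 * gamma(s+3) /7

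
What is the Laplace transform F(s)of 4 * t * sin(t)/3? 8 * s/(3 * (s^2 + 1)^2)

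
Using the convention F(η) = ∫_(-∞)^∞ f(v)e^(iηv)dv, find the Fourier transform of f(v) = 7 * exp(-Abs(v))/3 14/(3 * (η^2 + 1))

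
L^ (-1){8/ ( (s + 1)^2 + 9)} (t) 8 * exp (-t) * sin (3 * t)/3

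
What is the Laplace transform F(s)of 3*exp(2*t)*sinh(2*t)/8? 3/(4*s*(s - 4))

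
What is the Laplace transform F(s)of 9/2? 9/(2 * s)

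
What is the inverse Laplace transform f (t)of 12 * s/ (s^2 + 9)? 12 * cos (3 * t)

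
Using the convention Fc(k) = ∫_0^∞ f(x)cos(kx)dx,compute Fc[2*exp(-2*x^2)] sqrt(2)*sqrt(pi)*exp(-k^2/8)/2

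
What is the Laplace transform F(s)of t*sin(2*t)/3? 4*s/(3*(s^2 + 4)^2)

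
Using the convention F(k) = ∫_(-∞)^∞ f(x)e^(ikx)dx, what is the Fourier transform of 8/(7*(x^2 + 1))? 8*pi*exp(-Abs(k))/7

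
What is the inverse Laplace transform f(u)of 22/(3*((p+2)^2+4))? 11*exp(-2*u)*sin(2*u)/3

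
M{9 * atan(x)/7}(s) -9 * pi * sec(pi * s/2)/(14 * s)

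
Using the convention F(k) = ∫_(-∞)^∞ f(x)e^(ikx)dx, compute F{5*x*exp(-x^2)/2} 5*I*sqrt(pi)*k*exp(-k^2/4)/4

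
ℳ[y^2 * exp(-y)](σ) gamma(σ + 2)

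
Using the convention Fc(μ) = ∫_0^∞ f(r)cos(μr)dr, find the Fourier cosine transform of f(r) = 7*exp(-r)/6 7/(6*(μ^2+1))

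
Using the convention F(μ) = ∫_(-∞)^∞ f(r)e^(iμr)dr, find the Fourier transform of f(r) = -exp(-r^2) -sqrt(pi)*exp(-μ^2/4)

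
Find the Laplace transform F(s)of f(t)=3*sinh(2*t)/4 3/(2*(s^2 - 4))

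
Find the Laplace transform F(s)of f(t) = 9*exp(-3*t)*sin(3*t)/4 27/(4*((s + 3)^2 + 9))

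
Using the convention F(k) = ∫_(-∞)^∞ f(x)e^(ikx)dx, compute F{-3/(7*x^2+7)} -3*pi*exp(-Abs(k))/7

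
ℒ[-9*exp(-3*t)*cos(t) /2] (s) 9*(-s - 3) /(2*((s + 3) ^2 + 1) ) 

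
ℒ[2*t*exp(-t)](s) 2/(s + 1)^2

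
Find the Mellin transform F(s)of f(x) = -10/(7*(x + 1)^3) -5*pi*(s - 2)*(s - 1)/(7*sin(pi*s))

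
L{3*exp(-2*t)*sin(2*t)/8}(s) 3/(4*((s + 2)^2 + 4))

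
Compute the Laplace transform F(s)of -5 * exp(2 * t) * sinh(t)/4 -5/(4 * (s - 2)^2 - 4)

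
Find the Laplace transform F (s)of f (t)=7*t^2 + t 14/s^3 + s^ (-2)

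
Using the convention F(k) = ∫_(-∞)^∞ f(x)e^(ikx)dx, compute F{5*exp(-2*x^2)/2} 5*sqrt(2)*sqrt(pi)*exp(-k^2/8)/4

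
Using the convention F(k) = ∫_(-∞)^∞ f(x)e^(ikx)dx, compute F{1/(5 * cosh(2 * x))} pi/(10 * cosh(pi * k/4))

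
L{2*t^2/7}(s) 4/(7*s^3)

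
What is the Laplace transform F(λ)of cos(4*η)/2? λ/(2*(λ^2 + 16))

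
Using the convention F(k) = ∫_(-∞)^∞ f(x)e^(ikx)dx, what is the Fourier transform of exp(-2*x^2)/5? sqrt(2)*sqrt(pi)*exp(-k^2/8)/10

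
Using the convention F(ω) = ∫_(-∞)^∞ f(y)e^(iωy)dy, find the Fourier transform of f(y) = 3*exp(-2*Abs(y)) 12/(ω^2 + 4)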